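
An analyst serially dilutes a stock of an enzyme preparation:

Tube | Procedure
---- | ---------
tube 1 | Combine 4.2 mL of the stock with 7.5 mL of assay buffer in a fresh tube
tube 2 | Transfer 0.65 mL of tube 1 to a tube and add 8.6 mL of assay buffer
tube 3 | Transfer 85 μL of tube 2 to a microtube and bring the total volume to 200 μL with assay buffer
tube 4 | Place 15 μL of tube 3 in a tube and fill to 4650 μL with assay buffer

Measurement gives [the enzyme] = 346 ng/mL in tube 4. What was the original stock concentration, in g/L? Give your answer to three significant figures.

Step 1: 4.2 mL + 7.5 mL = 11.7 mL total → factor 11.7/4.2 = 2.7857
Step 2: 0.65 mL + 8.6 mL = 9.25 mL total → factor 9.25/0.65 = 14.231
Step 3: 85 μL brought to 200 μL → factor 200/85 = 2.3529
Step 4: 15 μL brought to 4650 μL → factor 4650/15 = 310
Overall dilution factor = 2.7857 × 14.231 × 2.3529 × 310 = 28916
Stock = 346 ng/mL × 28916 = 1.000 × 10^7 ng/mL = 10.0 g/L

10.0 g/L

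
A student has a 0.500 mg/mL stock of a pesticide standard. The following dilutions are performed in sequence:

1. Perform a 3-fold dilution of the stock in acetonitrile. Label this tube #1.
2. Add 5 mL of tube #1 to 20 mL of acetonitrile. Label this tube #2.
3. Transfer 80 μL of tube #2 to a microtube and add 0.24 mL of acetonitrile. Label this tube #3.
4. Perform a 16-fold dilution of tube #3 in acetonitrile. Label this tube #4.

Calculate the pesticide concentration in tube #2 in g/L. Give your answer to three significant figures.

Step 1: 3-fold → factor 3
Step 2: 5 mL + 20 mL = 25 mL total → factor 25/5 = 5
Dilution factor through tube #2 = 3 × 5 = 15
[tube #2] = 0.500 mg/mL / 15 = 0.03333 mg/mL = 0.0333 g/L

0.0333 g/L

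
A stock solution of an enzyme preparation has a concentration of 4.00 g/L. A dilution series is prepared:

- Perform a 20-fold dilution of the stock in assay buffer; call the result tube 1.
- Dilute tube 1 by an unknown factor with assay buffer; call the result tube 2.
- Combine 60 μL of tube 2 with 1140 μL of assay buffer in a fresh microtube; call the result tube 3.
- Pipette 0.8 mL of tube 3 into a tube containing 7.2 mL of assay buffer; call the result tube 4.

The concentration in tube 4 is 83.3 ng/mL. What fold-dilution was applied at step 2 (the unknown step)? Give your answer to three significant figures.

12.0-fold

Step 1: 20-fold → factor 20
Step 2: unknown factor x
Step 3: 60 μL + 1140 μL = 1200 μL total → factor 1200/60 = 20
Step 4: 0.8 mL + 7.2 mL = 8 mL total → factor 8/0.8 = 10
Product of known-step factors = 4000
Overall factor = 4.00 g/L / (83.3 ng/mL) = 48019
x = 48019 / 4000 = 12.0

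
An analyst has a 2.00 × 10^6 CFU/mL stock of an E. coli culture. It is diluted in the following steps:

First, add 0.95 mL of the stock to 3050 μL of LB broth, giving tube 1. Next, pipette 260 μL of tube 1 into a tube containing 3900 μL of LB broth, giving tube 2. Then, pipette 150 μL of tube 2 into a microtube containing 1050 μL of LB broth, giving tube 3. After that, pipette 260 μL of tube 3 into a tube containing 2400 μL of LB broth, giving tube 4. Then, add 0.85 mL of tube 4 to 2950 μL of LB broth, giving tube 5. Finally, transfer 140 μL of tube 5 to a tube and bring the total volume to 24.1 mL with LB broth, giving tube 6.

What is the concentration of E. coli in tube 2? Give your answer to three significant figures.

2.97 × 10^4 CFU/mL

Step 1: 0.95 mL + 3050 μL = 4 mL total → factor 4/0.95 = 4.2105
Step 2: 260 μL + 3900 μL = 4160 μL total → factor 4160/260 = 16
Dilution factor through tube 2 = 4.2105 × 16 = 67.368
[tube 2] = 2.00 × 10^6 CFU/mL / 67.368 = 2.97 × 10^4 CFU/mL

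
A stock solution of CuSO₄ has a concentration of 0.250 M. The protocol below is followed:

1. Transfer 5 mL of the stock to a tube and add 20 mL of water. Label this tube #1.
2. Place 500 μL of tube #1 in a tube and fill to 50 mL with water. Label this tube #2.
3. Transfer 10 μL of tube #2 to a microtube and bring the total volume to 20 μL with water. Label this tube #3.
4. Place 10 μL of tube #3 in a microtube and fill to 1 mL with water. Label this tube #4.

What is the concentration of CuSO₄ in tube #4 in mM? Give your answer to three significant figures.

0.00250 mM

Step 1: 5 mL + 20 mL = 25 mL total → factor 25/5 = 5
Step 2: 500 μL brought to 50 mL → factor 50000/500 = 100
Step 3: 10 μL brought to 20 μL → factor 20/10 = 2
Step 4: 10 μL brought to 1 mL → factor 1000/10 = 100
Overall dilution factor = 5 × 100 × 2 × 100 = 1 × 10^5
Final = 0.250 M / 1 × 10^5 = 2.500 × 10^-6 M = 0.00250 mM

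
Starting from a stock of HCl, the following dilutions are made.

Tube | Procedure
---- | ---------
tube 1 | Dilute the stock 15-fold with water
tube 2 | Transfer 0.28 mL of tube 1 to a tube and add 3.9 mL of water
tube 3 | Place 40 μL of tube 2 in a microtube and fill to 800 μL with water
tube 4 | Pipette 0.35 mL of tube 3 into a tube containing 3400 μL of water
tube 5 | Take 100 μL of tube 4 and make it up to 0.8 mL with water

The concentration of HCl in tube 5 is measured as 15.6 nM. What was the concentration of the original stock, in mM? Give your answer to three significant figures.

Step 1: 15-fold → factor 15
Step 2: 0.28 mL + 3.9 mL = 4.18 mL total → factor 4.18/0.28 = 14.929
Step 3: 40 μL brought to 800 μL → factor 800/40 = 20
Step 4: 0.35 mL + 3400 μL = 3.75 mL total → factor 3.75/0.35 = 10.714
Step 5: 100 μL brought to 0.8 mL → factor 800/100 = 8
Overall dilution factor = 15 × 14.929 × 20 × 10.714 × 8 = 3.8388 × 10^5
Stock = 15.6 nM × 3.8388 × 10^5 = 5.988 × 10^6 nM = 5.99 mM

5.99 mM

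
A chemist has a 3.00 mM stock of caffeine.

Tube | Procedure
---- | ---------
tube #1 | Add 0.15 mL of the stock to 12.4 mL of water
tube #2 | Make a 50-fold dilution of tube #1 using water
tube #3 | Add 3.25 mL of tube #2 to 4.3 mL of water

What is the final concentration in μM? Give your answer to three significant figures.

Step 1: 0.15 mL + 12.4 mL = 12.55 mL total → factor 12.55/0.15 = 83.667
Step 2: 50-fold → factor 50
Step 3: 3.25 mL + 4.3 mL = 7.55 mL total → factor 7.55/3.25 = 2.3231
Overall dilution factor = 83.667 × 50 × 2.3231 = 9718.2
Final = 3.00 mM / 9718.2 = 0.0003087 mM = 0.309 μM

0.309 μM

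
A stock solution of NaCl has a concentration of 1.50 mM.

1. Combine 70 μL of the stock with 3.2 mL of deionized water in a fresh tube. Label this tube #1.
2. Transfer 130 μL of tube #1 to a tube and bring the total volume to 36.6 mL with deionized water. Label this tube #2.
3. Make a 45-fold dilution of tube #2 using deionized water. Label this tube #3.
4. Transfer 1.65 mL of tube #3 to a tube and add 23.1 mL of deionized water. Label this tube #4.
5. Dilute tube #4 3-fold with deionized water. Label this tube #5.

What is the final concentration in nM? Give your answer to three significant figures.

Step 1: 70 μL + 3.2 mL = 3270 μL total → factor 3270/70 = 46.714
Step 2: 130 μL brought to 36.6 mL → factor 36600/130 = 281.54
Step 3: 45-fold → factor 45
Step 4: 1.65 mL + 23.1 mL = 24.75 mL total → factor 24.75/1.65 = 15
Step 5: 3-fold → factor 3
Overall dilution factor = 46.714 × 281.54 × 45 × 15 × 3 = 2.6633 × 10^7
Final = 1.50 mM / 2.6633 × 10^7 = 5.632 × 10^-8 mM = 0.0563 nM

0.0563 nM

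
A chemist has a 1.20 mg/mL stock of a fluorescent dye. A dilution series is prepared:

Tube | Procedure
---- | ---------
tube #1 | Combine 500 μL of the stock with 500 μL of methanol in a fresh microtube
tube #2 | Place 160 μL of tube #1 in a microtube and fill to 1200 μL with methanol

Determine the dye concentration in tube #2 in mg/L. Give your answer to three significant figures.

Step 1: 500 μL + 500 μL = 1000 μL total → factor 1000/500 = 2
Step 2: 160 μL brought to 1200 μL → factor 1200/160 = 7.5
Overall dilution factor = 2 × 7.5 = 15
Final = 1.20 mg/mL / 15 = 0.08000 mg/mL = 80.0 mg/L

80.0 mg/L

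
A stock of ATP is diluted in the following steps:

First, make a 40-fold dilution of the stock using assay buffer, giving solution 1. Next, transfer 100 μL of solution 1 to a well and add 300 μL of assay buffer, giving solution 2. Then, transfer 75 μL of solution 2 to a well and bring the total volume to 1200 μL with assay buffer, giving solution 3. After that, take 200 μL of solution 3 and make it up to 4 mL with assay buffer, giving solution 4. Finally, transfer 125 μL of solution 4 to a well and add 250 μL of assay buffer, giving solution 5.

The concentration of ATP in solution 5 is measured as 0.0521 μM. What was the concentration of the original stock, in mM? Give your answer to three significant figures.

8.00 mM

Step 1: 40-fold → factor 40
Step 2: 100 μL + 300 μL = 400 μL total → factor 400/100 = 4
Step 3: 75 μL brought to 1200 μL → factor 1200/75 = 16
Step 4: 200 μL brought to 4 mL → factor 4000/200 = 20
Step 5: 125 μL + 250 μL = 375 μL total → factor 375/125 = 3
Overall dilution factor = 40 × 4 × 16 × 20 × 3 = 1.536 × 10^5
Stock = 0.0521 μM × 1.536 × 10^5 = 8003 μM = 8.00 mM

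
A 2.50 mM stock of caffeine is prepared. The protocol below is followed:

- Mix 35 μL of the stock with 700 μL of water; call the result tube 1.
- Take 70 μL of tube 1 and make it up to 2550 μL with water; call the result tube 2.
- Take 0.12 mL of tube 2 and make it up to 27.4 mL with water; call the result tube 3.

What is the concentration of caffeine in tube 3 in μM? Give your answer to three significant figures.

0.0143 μM

Step 1: 35 μL + 700 μL = 735 μL total → factor 735/35 = 21
Step 2: 70 μL brought to 2550 μL → factor 2550/70 = 36.429
Step 3: 0.12 mL brought to 27.4 mL → factor 27.4/0.12 = 228.33
Overall dilution factor = 21 × 36.429 × 228.33 = 1.7468 × 10^5
Final = 2.50 mM / 1.7468 × 10^5 = 1.431 × 10^-5 mM = 0.0143 μM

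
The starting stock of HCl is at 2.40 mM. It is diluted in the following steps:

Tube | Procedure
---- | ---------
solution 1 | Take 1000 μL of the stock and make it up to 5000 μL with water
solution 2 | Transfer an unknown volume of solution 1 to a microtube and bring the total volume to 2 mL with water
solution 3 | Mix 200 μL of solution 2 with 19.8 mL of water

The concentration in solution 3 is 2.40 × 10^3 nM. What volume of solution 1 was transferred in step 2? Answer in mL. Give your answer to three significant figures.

1.00 mL

Step 1: 1000 μL brought to 5000 μL → factor 5000/1000 = 5
Step 2: v brought to 2 mL → factor = 2 mL/v
Step 3: 200 μL + 19.8 mL = 20000 μL total → factor 20000/200 = 100
Product of known-step factors = 500
Overall factor = 2.40 mM / (2.40 × 10^3 nM) = 1000
Step-2 factor = 1000 / 500 = 2
v = 2 mL / 2 = 1.00 mL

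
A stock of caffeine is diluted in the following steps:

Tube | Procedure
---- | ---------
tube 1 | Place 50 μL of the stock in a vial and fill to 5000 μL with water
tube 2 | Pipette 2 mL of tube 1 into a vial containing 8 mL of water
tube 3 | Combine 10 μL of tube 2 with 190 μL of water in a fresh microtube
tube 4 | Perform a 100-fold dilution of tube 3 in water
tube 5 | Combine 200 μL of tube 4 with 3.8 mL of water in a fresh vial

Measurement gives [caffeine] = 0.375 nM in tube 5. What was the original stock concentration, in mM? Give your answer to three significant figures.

7.50 mM

Step 1: 50 μL brought to 5000 μL → factor 5000/50 = 100
Step 2: 2 mL + 8 mL = 10 mL total → factor 10/2 = 5
Step 3: 10 μL + 190 μL = 200 μL total → factor 200/10 = 20
Step 4: 100-fold → factor 100
Step 5: 200 μL + 3.8 mL = 4000 μL total → factor 4000/200 = 20
Overall dilution factor = 100 × 5 × 20 × 100 × 20 = 2 × 10^7
Stock = 0.375 nM × 2 × 10^7 = 7.500 × 10^6 nM = 7.50 mM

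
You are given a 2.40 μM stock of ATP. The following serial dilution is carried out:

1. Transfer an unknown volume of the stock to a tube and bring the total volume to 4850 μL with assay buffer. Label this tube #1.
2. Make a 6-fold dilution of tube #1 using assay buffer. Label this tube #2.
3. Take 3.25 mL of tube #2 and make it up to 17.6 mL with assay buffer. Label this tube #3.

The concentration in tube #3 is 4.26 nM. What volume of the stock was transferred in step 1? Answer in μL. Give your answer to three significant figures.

280 μL

Step 1: v brought to 4850 μL → factor = 4850 μL/v
Step 2: 6-fold → factor 6
Step 3: 3.25 mL brought to 17.6 mL → factor 17.6/3.25 = 5.4154
Product of known-step factors = 32.492
Overall factor = 2.40 μM / (4.26 nM) = 563.38
Step-1 factor = 563.38 / 32.492 = 17.339
v = 4850 μL / 17.339 = 280 μL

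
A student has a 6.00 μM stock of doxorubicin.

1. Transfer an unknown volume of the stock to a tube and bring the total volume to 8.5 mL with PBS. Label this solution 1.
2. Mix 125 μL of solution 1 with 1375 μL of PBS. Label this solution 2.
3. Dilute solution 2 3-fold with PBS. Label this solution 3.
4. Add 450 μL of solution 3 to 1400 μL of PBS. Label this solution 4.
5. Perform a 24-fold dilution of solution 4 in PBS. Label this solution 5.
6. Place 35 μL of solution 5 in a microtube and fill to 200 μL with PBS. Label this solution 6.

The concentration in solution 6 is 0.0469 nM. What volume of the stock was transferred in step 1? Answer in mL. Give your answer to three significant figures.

Step 1: v brought to 8.5 mL → factor = 8.5 mL/v
Step 2: 125 μL + 1375 μL = 1500 μL total → factor 1500/125 = 12
Step 3: 3-fold → factor 3
Step 4: 450 μL + 1400 μL = 1850 μL total → factor 1850/450 = 4.1111
Step 5: 24-fold → factor 24
Step 6: 35 μL brought to 200 μL → factor 200/35 = 5.7143
Product of known-step factors = 20297
Overall factor = 6.00 μM / (0.0469 nM) = 1.2793 × 10^5
Step-1 factor = 1.2793 × 10^5 / 20297 = 6.3029
v = 8.5 mL / 6.3029 = 1.35 mL

1.35 mL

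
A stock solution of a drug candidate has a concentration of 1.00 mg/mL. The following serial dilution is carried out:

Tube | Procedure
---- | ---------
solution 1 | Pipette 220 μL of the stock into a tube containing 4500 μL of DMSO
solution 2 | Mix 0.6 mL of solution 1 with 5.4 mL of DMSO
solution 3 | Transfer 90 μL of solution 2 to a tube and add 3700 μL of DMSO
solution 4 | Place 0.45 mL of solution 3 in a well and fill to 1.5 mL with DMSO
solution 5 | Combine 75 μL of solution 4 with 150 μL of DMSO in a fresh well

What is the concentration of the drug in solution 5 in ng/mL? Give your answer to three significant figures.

Step 1: 220 μL + 4500 μL = 4720 μL total → factor 4720/220 = 21.455
Step 2: 0.6 mL + 5.4 mL = 6 mL total → factor 6/0.6 = 10
Step 3: 90 μL + 3700 μL = 3790 μL total → factor 3790/90 = 42.111
Step 4: 0.45 mL brought to 1.5 mL → factor 1.5/0.45 = 3.3333
Step 5: 75 μL + 150 μL = 225 μL total → factor 225/75 = 3
Overall dilution factor = 21.455 × 10 × 42.111 × 3.3333 × 3 = 90347
Final = 1.00 mg/mL / 90347 = 1.107 × 10^-5 mg/mL = 11.1 ng/mL

11.1 ng/mL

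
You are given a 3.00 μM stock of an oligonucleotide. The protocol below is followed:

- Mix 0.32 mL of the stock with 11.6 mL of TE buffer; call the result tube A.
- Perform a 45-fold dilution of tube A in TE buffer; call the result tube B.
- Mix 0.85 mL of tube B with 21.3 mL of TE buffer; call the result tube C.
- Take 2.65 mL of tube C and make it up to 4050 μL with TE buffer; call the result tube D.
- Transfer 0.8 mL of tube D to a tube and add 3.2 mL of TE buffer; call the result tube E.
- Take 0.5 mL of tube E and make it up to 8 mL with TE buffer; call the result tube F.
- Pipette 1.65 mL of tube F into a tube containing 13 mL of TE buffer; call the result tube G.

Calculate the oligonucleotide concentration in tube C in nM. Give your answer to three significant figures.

Step 1: 0.32 mL + 11.6 mL = 11.92 mL total → factor 11.92/0.32 = 37.25
Step 2: 45-fold → factor 45
Step 3: 0.85 mL + 21.3 mL = 22.15 mL total → factor 22.15/0.85 = 26.059
Dilution factor through tube C = 37.25 × 45 × 26.059 = 43681
[tube C] = 3.00 μM / 43681 = 6.868 × 10^-5 μM = 0.0687 nM

0.0687 nM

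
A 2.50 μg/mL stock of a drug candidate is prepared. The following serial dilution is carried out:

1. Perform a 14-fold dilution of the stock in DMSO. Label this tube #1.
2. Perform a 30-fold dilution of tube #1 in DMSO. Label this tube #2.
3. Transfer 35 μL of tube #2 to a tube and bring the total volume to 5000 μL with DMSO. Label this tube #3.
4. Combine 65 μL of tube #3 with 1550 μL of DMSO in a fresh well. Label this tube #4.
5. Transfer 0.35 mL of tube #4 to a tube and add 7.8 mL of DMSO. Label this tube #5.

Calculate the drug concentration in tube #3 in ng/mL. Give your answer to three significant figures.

0.0417 ng/mL

Step 1: 14-fold → factor 14
Step 2: 30-fold → factor 30
Step 3: 35 μL brought to 5000 μL → factor 5000/35 = 142.86
Dilution factor through tube #3 = 14 × 30 × 142.86 = 60000
[tube #3] = 2.50 μg/mL / 60000 = 4.167 × 10^-5 μg/mL = 0.0417 ng/mL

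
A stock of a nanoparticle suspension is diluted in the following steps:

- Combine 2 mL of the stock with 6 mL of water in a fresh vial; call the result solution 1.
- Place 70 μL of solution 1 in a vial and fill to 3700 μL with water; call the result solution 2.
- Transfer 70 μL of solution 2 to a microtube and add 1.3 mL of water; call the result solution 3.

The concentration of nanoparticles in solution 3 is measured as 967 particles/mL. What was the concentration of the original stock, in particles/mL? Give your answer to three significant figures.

4.00 × 10^6 particles/mL

Step 1: 2 mL + 6 mL = 8 mL total → factor 8/2 = 4
Step 2: 70 μL brought to 3700 μL → factor 3700/70 = 52.857
Step 3: 70 μL + 1.3 mL = 1370 μL total → factor 1370/70 = 19.571
Overall dilution factor = 4 × 52.857 × 19.571 = 4138
Stock = 967 particles/mL × 4138 = 4.00 × 10^6 particles/mL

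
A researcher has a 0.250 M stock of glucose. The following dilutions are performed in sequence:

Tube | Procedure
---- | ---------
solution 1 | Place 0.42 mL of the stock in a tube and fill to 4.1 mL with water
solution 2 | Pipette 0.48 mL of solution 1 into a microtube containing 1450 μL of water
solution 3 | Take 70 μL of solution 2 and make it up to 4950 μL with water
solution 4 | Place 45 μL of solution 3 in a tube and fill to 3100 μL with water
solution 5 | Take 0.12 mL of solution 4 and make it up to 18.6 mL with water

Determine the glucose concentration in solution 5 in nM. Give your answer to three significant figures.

Step 1: 0.42 mL brought to 4.1 mL → factor 4.1/0.42 = 9.7619
Step 2: 0.48 mL + 1450 μL = 1.93 mL total → factor 1.93/0.48 = 4.0208
Step 3: 70 μL brought to 4950 μL → factor 4950/70 = 70.714
Step 4: 45 μL brought to 3100 μL → factor 3100/45 = 68.889
Step 5: 0.12 mL brought to 18.6 mL → factor 18.6/0.12 = 155
Overall dilution factor = 9.7619 × 4.0208 × 70.714 × 68.889 × 155 = 2.9637 × 10^7
Final = 0.250 M / 2.9637 × 10^7 = 8.435 × 10^-9 M = 8.44 nM

8.44 nM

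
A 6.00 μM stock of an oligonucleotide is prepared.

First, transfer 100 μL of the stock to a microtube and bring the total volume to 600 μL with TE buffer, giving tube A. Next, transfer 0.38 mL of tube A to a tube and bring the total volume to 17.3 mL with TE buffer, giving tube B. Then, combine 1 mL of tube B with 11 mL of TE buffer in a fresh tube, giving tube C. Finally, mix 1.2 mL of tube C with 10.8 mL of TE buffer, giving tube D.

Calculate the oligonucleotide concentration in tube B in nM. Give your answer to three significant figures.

22.0 nM

Step 1: 100 μL brought to 600 μL → factor 600/100 = 6
Step 2: 0.38 mL brought to 17.3 mL → factor 17.3/0.38 = 45.526
Dilution factor through tube B = 6 × 45.526 = 273.16
[tube B] = 6.00 μM / 273.16 = 0.02197 μM = 22.0 nM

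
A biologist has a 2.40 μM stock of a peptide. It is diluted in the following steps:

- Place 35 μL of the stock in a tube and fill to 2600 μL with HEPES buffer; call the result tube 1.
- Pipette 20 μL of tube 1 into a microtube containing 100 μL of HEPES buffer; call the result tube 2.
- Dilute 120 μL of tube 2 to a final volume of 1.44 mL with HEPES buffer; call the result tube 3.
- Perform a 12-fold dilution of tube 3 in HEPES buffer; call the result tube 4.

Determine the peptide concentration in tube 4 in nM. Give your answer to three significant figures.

Step 1: 35 μL brought to 2600 μL → factor 2600/35 = 74.286
Step 2: 20 μL + 100 μL = 120 μL total → factor 120/20 = 6
Step 3: 120 μL brought to 1.44 mL → factor 1440/120 = 12
Step 4: 12-fold → factor 12
Overall dilution factor = 74.286 × 6 × 12 × 12 = 64183
Final = 2.40 μM / 64183 = 3.739 × 10^-5 μM = 0.0374 nM

0.0374 nM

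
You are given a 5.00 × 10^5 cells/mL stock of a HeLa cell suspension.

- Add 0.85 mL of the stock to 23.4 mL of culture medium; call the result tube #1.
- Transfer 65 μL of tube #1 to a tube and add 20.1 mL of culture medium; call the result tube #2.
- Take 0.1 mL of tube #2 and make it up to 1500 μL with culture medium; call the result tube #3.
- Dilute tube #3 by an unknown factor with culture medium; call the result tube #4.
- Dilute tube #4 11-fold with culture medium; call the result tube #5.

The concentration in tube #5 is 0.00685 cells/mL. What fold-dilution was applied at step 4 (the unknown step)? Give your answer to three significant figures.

Step 1: 0.85 mL + 23.4 mL = 24.25 mL total → factor 24.25/0.85 = 28.529
Step 2: 65 μL + 20.1 mL = 20165 μL total → factor 20165/65 = 310.23
Step 3: 0.1 mL brought to 1500 μL → factor 1.5/0.1 = 15
Step 4: unknown factor x
Step 5: 11-fold → factor 11
Product of known-step factors = 1.4604 × 10^6
Overall factor = 5.00 × 10^5 cells/mL / (0.00685 cells/mL) = 7.2993 × 10^7
x = 7.2993 × 10^7 / 1.4604 × 10^6 = 50.0

50.0-fold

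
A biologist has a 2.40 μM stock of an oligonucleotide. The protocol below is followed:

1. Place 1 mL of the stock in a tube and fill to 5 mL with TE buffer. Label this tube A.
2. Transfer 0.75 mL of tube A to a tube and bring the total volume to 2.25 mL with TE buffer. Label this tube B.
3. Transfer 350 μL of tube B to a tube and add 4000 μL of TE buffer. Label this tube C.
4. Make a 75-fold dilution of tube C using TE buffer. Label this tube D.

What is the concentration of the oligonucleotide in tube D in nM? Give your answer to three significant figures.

Step 1: 1 mL brought to 5 mL → factor 5/1 = 5
Step 2: 0.75 mL brought to 2.25 mL → factor 2.25/0.75 = 3
Step 3: 350 μL + 4000 μL = 4350 μL total → factor 4350/350 = 12.429
Step 4: 75-fold → factor 75
Overall dilution factor = 5 × 3 × 12.429 × 75 = 13982
Final = 2.40 μM / 13982 = 0.0001716 μM = 0.172 nM

0.172 nM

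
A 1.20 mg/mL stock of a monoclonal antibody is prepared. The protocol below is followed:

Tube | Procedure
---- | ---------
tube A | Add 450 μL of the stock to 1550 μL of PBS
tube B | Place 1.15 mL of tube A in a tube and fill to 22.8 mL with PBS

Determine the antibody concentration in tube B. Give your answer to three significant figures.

0.0136 mg/mL

Step 1: 450 μL + 1550 μL = 2000 μL total → factor 2000/450 = 4.4444
Step 2: 1.15 mL brought to 22.8 mL → factor 22.8/1.15 = 19.826
Overall dilution factor = 4.4444 × 19.826 = 88.116
Final = 1.20 mg/mL / 88.116 = 0.0136 mg/mL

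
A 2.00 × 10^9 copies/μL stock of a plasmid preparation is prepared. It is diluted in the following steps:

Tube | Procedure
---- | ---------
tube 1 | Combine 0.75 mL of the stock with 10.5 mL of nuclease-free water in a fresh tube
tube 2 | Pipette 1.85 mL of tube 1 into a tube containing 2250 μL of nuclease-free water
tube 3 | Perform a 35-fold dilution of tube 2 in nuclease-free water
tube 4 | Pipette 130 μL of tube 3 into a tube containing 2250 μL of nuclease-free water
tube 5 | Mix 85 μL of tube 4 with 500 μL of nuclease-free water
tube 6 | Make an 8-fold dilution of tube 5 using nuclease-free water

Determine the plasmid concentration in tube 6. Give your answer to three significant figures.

1.71 × 10^3 copies/μL

Step 1: 0.75 mL + 10.5 mL = 11.25 mL total → factor 11.25/0.75 = 15
Step 2: 1.85 mL + 2250 μL = 4.1 mL total → factor 4.1/1.85 = 2.2162
Step 3: 35-fold → factor 35
Step 4: 130 μL + 2250 μL = 2380 μL total → factor 2380/130 = 18.308
Step 5: 85 μL + 500 μL = 585 μL total → factor 585/85 = 6.8824
Step 6: 8-fold → factor 8
Overall dilution factor = 15 × 2.2162 × 35 × 18.308 × 6.8824 × 8 = 1.1728 × 10^6
Final = 2.00 × 10^9 copies/μL / 1.1728 × 10^6 = 1.71 × 10^3 copies/μL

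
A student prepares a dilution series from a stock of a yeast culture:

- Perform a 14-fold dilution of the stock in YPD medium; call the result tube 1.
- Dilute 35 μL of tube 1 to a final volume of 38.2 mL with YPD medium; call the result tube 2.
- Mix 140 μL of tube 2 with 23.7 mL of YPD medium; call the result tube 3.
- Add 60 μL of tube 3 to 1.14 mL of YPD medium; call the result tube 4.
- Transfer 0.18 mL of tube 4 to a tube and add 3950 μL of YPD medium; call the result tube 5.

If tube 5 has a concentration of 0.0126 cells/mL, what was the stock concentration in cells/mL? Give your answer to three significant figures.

1.50 × 10^7 cells/mL

Step 1: 14-fold → factor 14
Step 2: 35 μL brought to 38.2 mL → factor 38200/35 = 1091.4
Step 3: 140 μL + 23.7 mL = 23840 μL total → factor 23840/140 = 170.29
Step 4: 60 μL + 1.14 mL = 1200 μL total → factor 1200/60 = 20
Step 5: 0.18 mL + 3950 μL = 4.13 mL total → factor 4.13/0.18 = 22.944
Overall dilution factor = 14 × 1091.4 × 170.29 × 20 × 22.944 = 1.194 × 10^9
Stock = 0.0126 cells/mL × 1.194 × 10^9 = 1.50 × 10^7 cells/mL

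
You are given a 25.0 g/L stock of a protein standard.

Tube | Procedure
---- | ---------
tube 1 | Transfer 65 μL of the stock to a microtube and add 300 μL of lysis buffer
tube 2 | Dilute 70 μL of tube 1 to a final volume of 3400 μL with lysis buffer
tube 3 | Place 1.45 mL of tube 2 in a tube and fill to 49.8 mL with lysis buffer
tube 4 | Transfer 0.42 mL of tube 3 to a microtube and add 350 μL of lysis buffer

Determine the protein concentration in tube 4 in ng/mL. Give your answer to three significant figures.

1.46 × 10^3 ng/mL

Step 1: 65 μL + 300 μL = 365 μL total → factor 365/65 = 5.6154
Step 2: 70 μL brought to 3400 μL → factor 3400/70 = 48.571
Step 3: 1.45 mL brought to 49.8 mL → factor 49.8/1.45 = 34.345
Step 4: 0.42 mL + 350 μL = 0.77 mL total → factor 0.77/0.42 = 1.8333
Overall dilution factor = 5.6154 × 48.571 × 34.345 × 1.8333 = 17174
Final = 25.0 g/L / 17174 = 0.001456 g/L = 1.46 × 10^3 ng/mL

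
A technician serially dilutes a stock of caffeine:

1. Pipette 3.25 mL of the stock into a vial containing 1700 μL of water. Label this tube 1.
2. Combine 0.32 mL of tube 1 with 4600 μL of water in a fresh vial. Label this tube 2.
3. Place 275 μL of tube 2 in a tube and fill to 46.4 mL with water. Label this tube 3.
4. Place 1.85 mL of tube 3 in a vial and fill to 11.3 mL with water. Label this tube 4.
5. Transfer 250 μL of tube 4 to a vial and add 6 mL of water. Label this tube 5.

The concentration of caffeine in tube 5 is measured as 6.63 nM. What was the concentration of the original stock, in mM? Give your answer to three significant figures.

4.00 mM

Step 1: 3.25 mL + 1700 μL = 4.95 mL total → factor 4.95/3.25 = 1.5231
Step 2: 0.32 mL + 4600 μL = 4.92 mL total → factor 4.92/0.32 = 15.375
Step 3: 275 μL brought to 46.4 mL → factor 46400/275 = 168.73
Step 4: 1.85 mL brought to 11.3 mL → factor 11.3/1.85 = 6.1081
Step 5: 250 μL + 6 mL = 6250 μL total → factor 6250/250 = 25
Overall dilution factor = 1.5231 × 15.375 × 168.73 × 6.1081 × 25 = 6.0335 × 10^5
Stock = 6.63 nM × 6.0335 × 10^5 = 4.000 × 10^6 nM = 4.00 mM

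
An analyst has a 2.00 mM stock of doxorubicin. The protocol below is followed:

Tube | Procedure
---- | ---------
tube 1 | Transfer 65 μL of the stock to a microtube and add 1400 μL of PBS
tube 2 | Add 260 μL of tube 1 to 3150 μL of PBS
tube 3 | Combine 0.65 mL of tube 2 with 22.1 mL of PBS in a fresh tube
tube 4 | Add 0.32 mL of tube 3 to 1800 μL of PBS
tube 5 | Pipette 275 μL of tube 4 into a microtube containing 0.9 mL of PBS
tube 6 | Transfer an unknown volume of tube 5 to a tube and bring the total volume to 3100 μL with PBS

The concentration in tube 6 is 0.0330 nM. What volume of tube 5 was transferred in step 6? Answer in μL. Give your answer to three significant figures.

Step 1: 65 μL + 1400 μL = 1465 μL total → factor 1465/65 = 22.538
Step 2: 260 μL + 3150 μL = 3410 μL total → factor 3410/260 = 13.115
Step 3: 0.65 mL + 22.1 mL = 22.75 mL total → factor 22.75/0.65 = 35
Step 4: 0.32 mL + 1800 μL = 2.12 mL total → factor 2.12/0.32 = 6.625
Step 5: 275 μL + 0.9 mL = 1175 μL total → factor 1175/275 = 4.2727
Step 6: v brought to 3100 μL → factor = 3100 μL/v
Product of known-step factors = 2.9286 × 10^5
Overall factor = 2.00 mM / (0.0330 nM) = 6.0606 × 10^7
Step-6 factor = 6.0606 × 10^7 / 2.9286 × 10^5 = 206.94
v = 3100 μL / 206.94 = 15.0 μL

15.0 μL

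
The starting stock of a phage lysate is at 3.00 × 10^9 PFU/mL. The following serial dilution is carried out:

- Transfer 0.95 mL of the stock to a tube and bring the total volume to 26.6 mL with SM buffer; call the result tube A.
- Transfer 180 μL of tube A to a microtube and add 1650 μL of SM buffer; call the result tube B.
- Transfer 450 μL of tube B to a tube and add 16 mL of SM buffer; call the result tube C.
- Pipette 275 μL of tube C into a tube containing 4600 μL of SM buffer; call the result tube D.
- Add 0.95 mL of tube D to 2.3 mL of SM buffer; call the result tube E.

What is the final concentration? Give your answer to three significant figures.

Step 1: 0.95 mL brought to 26.6 mL → factor 26.6/0.95 = 28
Step 2: 180 μL + 1650 μL = 1830 μL total → factor 1830/180 = 10.167
Step 3: 450 μL + 16 mL = 16450 μL total → factor 16450/450 = 36.556
Step 4: 275 μL + 4600 μL = 4875 μL total → factor 4875/275 = 17.727
Step 5: 0.95 mL + 2.3 mL = 3.25 mL total → factor 3.25/0.95 = 3.4211
Overall dilution factor = 28 × 10.167 × 36.556 × 17.727 × 3.4211 = 6.3109 × 10^5
Final = 3.00 × 10^9 PFU/mL / 6.3109 × 10^5 = 4.75 × 10^3 PFU/mL

4.75 × 10^3 PFU/mL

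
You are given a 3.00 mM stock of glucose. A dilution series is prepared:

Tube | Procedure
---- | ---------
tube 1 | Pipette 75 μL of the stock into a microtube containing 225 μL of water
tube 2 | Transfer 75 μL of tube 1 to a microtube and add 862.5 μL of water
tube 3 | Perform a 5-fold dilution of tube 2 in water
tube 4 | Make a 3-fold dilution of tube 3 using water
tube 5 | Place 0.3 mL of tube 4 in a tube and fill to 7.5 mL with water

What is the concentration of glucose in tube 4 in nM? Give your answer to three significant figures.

Step 1: 75 μL + 225 μL = 300 μL total → factor 300/75 = 4
Step 2: 75 μL + 862.5 μL = 937.5 μL total → factor 937.5/75 = 12.5
Step 3: 5-fold → factor 5
Step 4: 3-fold → factor 3
Dilution factor through tube 4 = 4 × 12.5 × 5 × 3 = 750
[tube 4] = 3.00 mM / 750 = 0.004000 mM = 4.00 × 10^3 nM

4.00 × 10^3 nM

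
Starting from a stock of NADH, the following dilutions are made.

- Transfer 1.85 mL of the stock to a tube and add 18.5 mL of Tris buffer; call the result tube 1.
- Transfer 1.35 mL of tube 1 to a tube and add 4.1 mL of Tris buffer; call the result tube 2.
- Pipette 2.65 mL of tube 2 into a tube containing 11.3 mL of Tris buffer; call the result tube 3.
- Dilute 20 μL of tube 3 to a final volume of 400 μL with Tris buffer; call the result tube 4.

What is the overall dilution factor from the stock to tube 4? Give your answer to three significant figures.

Step 1: 1.85 mL + 18.5 mL = 20.35 mL total → factor 20.35/1.85 = 11
Step 2: 1.35 mL + 4.1 mL = 5.45 mL total → factor 5.45/1.35 = 4.037
Step 3: 2.65 mL + 11.3 mL = 13.95 mL total → factor 13.95/2.65 = 5.2642
Step 4: 20 μL brought to 400 μL → factor 400/20 = 20
Overall dilution factor = 11 × 4.037 × 5.2642 × 20 = 4675.3

4.68 × 10^3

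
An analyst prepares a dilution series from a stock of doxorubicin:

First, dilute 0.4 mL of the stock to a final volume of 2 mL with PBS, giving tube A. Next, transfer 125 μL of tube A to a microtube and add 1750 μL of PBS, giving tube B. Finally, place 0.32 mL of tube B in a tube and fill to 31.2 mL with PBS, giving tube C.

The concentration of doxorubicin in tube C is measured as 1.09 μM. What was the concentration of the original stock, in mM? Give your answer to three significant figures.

7.97 mM

Step 1: 0.4 mL brought to 2 mL → factor 2/0.4 = 5
Step 2: 125 μL + 1750 μL = 1875 μL total → factor 1875/125 = 15
Step 3: 0.32 mL brought to 31.2 mL → factor 31.2/0.32 = 97.5
Overall dilution factor = 5 × 15 × 97.5 = 7312.5
Stock = 1.09 μM × 7312.5 = 7971 μM = 7.97 mM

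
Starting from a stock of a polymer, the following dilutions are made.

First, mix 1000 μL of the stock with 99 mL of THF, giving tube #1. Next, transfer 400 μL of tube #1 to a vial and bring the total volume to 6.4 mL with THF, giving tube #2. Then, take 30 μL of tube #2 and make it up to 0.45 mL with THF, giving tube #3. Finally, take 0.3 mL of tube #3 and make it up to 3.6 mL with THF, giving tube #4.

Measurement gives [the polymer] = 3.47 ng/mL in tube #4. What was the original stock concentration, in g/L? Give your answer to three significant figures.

Step 1: 1000 μL + 99 mL = 1 × 10^5 μL total → factor 1 × 10^5/1000 = 100
Step 2: 400 μL brought to 6.4 mL → factor 6400/400 = 16
Step 3: 30 μL brought to 0.45 mL → factor 450/30 = 15
Step 4: 0.3 mL brought to 3.6 mL → factor 3.6/0.3 = 12
Overall dilution factor = 100 × 16 × 15 × 12 = 2.88 × 10^5
Stock = 3.47 ng/mL × 2.88 × 10^5 = 9.994 × 10^5 ng/mL = 0.999 g/L

0.999 g/L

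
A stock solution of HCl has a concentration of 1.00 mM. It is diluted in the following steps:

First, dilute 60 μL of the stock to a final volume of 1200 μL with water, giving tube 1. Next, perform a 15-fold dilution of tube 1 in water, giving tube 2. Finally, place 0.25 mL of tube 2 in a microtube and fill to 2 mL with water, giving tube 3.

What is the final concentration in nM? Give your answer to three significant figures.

417 nM

Step 1: 60 μL brought to 1200 μL → factor 1200/60 = 20
Step 2: 15-fold → factor 15
Step 3: 0.25 mL brought to 2 mL → factor 2/0.25 = 8
Overall dilution factor = 20 × 15 × 8 = 2400
Final = 1.00 mM / 2400 = 0.0004167 mM = 417 nM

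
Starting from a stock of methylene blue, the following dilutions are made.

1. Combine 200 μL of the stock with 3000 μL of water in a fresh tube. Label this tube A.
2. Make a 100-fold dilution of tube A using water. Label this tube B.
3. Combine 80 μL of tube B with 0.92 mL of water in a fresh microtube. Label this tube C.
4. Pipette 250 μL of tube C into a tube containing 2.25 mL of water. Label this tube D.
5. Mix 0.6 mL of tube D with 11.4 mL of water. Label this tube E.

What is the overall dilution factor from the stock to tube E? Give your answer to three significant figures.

Step 1: 200 μL + 3000 μL = 3200 μL total → factor 3200/200 = 16
Step 2: 100-fold → factor 100
Step 3: 80 μL + 0.92 mL = 1000 μL total → factor 1000/80 = 12.5
Step 4: 250 μL + 2.25 mL = 2500 μL total → factor 2500/250 = 10
Step 5: 0.6 mL + 11.4 mL = 12 mL total → factor 12/0.6 = 20
Overall dilution factor = 16 × 100 × 12.5 × 10 × 20 = 4 × 10^6

4.00 × 10^6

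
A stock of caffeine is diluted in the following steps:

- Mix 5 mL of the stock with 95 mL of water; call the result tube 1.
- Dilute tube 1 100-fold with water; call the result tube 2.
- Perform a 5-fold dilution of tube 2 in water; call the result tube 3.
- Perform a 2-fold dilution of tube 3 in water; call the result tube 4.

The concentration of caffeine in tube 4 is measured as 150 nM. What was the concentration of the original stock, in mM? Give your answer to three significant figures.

3.00 mM

Step 1: 5 mL + 95 mL = 100 mL total → factor 100/5 = 20
Step 2: 100-fold → factor 100
Step 3: 5-fold → factor 5
Step 4: 2-fold → factor 2
Overall dilution factor = 20 × 100 × 5 × 2 = 20000
Stock = 150 nM × 20000 = 3.000 × 10^6 nM = 3.00 mM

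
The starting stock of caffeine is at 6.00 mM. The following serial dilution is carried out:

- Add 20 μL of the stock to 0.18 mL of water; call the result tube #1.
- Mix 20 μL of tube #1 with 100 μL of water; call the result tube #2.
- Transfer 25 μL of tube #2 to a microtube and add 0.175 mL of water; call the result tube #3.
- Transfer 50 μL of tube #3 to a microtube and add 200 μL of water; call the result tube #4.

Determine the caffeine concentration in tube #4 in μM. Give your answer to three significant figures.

2.50 μM

Step 1: 20 μL + 0.18 mL = 200 μL total → factor 200/20 = 10
Step 2: 20 μL + 100 μL = 120 μL total → factor 120/20 = 6
Step 3: 25 μL + 0.175 mL = 200 μL total → factor 200/25 = 8
Step 4: 50 μL + 200 μL = 250 μL total → factor 250/50 = 5
Overall dilution factor = 10 × 6 × 8 × 5 = 2400
Final = 6.00 mM / 2400 = 0.002500 mM = 2.50 μM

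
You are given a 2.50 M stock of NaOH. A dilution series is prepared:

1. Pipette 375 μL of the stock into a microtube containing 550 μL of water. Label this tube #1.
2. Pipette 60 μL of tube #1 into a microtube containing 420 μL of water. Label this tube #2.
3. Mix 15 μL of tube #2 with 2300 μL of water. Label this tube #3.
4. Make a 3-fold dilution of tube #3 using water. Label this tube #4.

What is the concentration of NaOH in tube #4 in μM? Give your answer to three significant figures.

Step 1: 375 μL + 550 μL = 925 μL total → factor 925/375 = 2.4667
Step 2: 60 μL + 420 μL = 480 μL total → factor 480/60 = 8
Step 3: 15 μL + 2300 μL = 2315 μL total → factor 2315/15 = 154.33
Step 4: 3-fold → factor 3
Overall dilution factor = 2.4667 × 8 × 154.33 × 3 = 9136.5
Final = 2.50 M / 9136.5 = 0.0002736 M = 274 μM

274 μM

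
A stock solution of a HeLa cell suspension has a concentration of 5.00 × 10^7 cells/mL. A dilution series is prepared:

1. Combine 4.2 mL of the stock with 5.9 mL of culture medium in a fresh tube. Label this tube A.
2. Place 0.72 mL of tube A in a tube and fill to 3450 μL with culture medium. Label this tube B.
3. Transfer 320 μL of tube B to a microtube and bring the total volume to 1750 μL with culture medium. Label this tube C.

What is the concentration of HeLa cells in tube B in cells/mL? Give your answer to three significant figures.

Step 1: 4.2 mL + 5.9 mL = 10.1 mL total → factor 10.1/4.2 = 2.4048
Step 2: 0.72 mL brought to 3450 μL → factor 3.45/0.72 = 4.7917
Dilution factor through tube B = 2.4048 × 4.7917 = 11.523
[tube B] = 5.00 × 10^7 cells/mL / 11.523 = 4.34 × 10^6 cells/mL

4.34 × 10^6 cells/mL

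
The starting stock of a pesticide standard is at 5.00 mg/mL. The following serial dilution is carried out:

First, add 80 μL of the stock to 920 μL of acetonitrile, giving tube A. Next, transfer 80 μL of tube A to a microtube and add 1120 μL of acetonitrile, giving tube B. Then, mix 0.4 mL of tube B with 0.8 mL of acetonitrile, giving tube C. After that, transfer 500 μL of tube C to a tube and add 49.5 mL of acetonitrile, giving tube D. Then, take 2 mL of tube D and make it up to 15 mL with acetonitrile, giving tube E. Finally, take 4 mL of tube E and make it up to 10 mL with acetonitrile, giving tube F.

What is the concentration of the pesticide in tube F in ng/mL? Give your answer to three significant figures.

4.74 ng/mL

Step 1: 80 μL + 920 μL = 1000 μL total → factor 1000/80 = 12.5
Step 2: 80 μL + 1120 μL = 1200 μL total → factor 1200/80 = 15
Step 3: 0.4 mL + 0.8 mL = 1.2 mL total → factor 1.2/0.4 = 3
Step 4: 500 μL + 49.5 mL = 50000 μL total → factor 50000/500 = 100
Step 5: 2 mL brought to 15 mL → factor 15/2 = 7.5
Step 6: 4 mL brought to 10 mL → factor 10/4 = 2.5
Overall dilution factor = 12.5 × 15 × 3 × 100 × 7.5 × 2.5 = 1.0547 × 10^6
Final = 5.00 mg/mL / 1.0547 × 10^6 = 4.741 × 10^-6 mg/mL = 4.74 ng/mL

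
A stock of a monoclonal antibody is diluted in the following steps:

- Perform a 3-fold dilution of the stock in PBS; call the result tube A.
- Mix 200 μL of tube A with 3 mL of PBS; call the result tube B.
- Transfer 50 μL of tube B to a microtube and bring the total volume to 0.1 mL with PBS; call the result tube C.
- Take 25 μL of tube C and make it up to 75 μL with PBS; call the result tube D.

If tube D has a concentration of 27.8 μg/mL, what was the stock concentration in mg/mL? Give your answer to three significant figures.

Step 1: 3-fold → factor 3
Step 2: 200 μL + 3 mL = 3200 μL total → factor 3200/200 = 16
Step 3: 50 μL brought to 0.1 mL → factor 100/50 = 2
Step 4: 25 μL brought to 75 μL → factor 75/25 = 3
Overall dilution factor = 3 × 16 × 2 × 3 = 288
Stock = 27.8 μg/mL × 288 = 8006 μg/mL = 8.01 mg/mL

8.01 mg/mL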